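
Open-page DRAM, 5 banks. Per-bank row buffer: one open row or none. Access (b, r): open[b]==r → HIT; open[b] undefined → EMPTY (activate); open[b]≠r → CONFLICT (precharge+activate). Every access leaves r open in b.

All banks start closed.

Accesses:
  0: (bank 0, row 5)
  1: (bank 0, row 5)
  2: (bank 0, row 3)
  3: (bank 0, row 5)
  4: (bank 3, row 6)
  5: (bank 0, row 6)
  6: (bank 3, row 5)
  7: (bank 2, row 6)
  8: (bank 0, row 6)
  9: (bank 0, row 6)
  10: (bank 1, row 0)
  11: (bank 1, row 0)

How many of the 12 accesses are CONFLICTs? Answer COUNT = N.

step 0: bank0 None->5 [EMPTY]
step 1: bank0 5->5 [HIT]
step 2: bank0 5->3 [CONFLICT]
step 3: bank0 3->5 [CONFLICT]
step 4: bank3 None->6 [EMPTY]
step 5: bank0 5->6 [CONFLICT]
step 6: bank3 6->5 [CONFLICT]
step 7: bank2 None->6 [EMPTY]
step 8: bank0 6->6 [HIT]
step 9: bank0 6->6 [HIT]
step 10: bank1 None->0 [EMPTY]
step 11: bank1 0->0 [HIT]

COUNT = 4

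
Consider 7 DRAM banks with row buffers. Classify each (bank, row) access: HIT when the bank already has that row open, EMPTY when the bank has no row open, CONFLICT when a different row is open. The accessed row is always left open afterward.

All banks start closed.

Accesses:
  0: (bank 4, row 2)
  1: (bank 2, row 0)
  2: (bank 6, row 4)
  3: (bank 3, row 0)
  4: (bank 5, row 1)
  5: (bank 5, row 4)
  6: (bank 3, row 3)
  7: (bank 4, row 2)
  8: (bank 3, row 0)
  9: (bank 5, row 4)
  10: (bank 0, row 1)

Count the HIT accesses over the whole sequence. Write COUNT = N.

COUNT = 2

step 0: bank4 None->2 [EMPTY]
step 1: bank2 None->0 [EMPTY]
step 2: bank6 None->4 [EMPTY]
step 3: bank3 None->0 [EMPTY]
step 4: bank5 None->1 [EMPTY]
step 5: bank5 1->4 [CONFLICT]
step 6: bank3 0->3 [CONFLICT]
step 7: bank4 2->2 [HIT]
step 8: bank3 3->0 [CONFLICT]
step 9: bank5 4->4 [HIT]
step 10: bank0 None->1 [EMPTY]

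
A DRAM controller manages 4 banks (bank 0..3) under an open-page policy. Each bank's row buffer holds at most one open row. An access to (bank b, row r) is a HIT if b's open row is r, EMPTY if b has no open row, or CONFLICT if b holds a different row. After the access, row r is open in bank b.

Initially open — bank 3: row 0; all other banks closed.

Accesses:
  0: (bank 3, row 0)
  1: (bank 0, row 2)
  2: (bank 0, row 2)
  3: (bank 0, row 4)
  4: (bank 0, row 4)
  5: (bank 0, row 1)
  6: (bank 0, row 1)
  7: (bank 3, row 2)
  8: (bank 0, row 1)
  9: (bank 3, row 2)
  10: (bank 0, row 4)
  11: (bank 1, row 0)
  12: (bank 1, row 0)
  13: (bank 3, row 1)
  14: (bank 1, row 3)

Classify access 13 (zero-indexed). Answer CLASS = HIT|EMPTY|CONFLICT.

#0 (3,0) H  (was 0)
#1 (0,2) E
#2 (0,2) H  (was 2)
#3 (0,4) C  (was 2)
#4 (0,4) H  (was 4)
#5 (0,1) C  (was 4)
#6 (0,1) H  (was 1)
#7 (3,2) C  (was 0)
#8 (0,1) H  (was 1)
#9 (3,2) H  (was 2)
#10 (0,4) C  (was 1)
#11 (1,0) E
#12 (1,0) H  (was 0)
#13 (3,1) C  (was 2)
#14 (1,3) C  (was 0)

CLASS = CONFLICT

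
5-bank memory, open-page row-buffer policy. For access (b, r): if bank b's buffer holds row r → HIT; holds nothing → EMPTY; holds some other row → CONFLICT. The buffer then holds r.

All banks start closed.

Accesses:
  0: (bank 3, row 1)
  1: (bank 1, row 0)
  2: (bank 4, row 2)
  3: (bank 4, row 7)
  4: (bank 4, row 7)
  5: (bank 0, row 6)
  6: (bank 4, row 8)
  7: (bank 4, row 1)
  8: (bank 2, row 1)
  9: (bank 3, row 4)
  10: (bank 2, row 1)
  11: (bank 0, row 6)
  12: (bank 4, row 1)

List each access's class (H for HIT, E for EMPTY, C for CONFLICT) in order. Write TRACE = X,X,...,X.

TRACE = E,E,E,C,H,E,C,C,E,C,H,H,H

0: bank 3 row 1 — prev None → EMPTY
1: bank 1 row 0 — prev None → EMPTY
2: bank 4 row 2 — prev None → EMPTY
3: bank 4 row 7 — prev 2 → CONFLICT
4: bank 4 row 7 — prev 7 → HIT
5: bank 0 row 6 — prev None → EMPTY
6: bank 4 row 8 — prev 7 → CONFLICT
7: bank 4 row 1 — prev 8 → CONFLICT
8: bank 2 row 1 — prev None → EMPTY
9: bank 3 row 4 — prev 1 → CONFLICT
10: bank 2 row 1 — prev 1 → HIT
11: bank 0 row 6 — prev 6 → HIT
12: bank 4 row 1 — prev 1 → HIT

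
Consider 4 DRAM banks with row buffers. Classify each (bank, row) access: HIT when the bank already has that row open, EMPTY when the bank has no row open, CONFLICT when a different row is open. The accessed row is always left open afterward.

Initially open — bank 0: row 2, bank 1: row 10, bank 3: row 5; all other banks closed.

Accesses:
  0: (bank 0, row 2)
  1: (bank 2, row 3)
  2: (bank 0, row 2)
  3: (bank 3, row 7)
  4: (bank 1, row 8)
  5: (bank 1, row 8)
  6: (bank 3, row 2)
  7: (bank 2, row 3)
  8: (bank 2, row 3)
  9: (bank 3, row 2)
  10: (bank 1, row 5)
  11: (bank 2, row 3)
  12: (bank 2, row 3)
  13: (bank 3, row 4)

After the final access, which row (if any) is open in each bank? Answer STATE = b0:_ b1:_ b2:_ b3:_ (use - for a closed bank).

STATE = b0:2 b1:5 b2:3 b3:4

#0 (0,2) H  (was 2)
#1 (2,3) E
#2 (0,2) H  (was 2)
#3 (3,7) C  (was 5)
#4 (1,8) C  (was 10)
#5 (1,8) H  (was 8)
#6 (3,2) C  (was 7)
#7 (2,3) H  (was 3)
#8 (2,3) H  (was 3)
#9 (3,2) H  (was 2)
#10 (1,5) C  (was 8)
#11 (2,3) H  (was 3)
#12 (2,3) H  (was 3)
#13 (3,4) C  (was 2)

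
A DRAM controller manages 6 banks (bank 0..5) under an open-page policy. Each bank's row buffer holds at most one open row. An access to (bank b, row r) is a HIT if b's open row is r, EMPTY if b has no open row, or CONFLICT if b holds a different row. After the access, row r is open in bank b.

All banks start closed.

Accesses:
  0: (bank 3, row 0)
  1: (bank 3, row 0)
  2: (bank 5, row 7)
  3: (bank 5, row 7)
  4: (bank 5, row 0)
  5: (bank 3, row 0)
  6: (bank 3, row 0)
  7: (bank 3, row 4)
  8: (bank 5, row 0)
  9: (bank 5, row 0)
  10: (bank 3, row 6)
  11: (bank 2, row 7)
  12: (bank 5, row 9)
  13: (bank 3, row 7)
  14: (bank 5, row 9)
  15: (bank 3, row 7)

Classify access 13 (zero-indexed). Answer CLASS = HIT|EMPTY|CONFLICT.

CLASS = CONFLICT

step 0: bank3 None->0 [EMPTY]
step 1: bank3 0->0 [HIT]
step 2: bank5 None->7 [EMPTY]
step 3: bank5 7->7 [HIT]
step 4: bank5 7->0 [CONFLICT]
step 5: bank3 0->0 [HIT]
step 6: bank3 0->0 [HIT]
step 7: bank3 0->4 [CONFLICT]
step 8: bank5 0->0 [HIT]
step 9: bank5 0->0 [HIT]
step 10: bank3 4->6 [CONFLICT]
step 11: bank2 None->7 [EMPTY]
step 12: bank5 0->9 [CONFLICT]
step 13: bank3 6->7 [CONFLICT]
step 14: bank5 9->9 [HIT]
step 15: bank3 7->7 [HIT]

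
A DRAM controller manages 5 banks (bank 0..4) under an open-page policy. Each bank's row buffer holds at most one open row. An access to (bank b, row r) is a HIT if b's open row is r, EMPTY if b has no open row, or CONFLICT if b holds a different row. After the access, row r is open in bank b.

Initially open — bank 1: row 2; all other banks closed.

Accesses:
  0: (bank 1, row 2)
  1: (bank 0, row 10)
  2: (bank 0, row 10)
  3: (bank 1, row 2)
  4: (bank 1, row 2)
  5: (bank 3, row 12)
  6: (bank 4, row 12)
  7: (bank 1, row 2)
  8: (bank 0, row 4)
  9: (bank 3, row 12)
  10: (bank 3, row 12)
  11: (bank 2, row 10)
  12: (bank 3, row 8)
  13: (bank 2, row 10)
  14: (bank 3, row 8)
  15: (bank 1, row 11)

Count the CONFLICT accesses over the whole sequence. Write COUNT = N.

#0 (1,2) H  (was 2)
#1 (0,10) E
#2 (0,10) H  (was 10)
#3 (1,2) H  (was 2)
#4 (1,2) H  (was 2)
#5 (3,12) E
#6 (4,12) E
#7 (1,2) H  (was 2)
#8 (0,4) C  (was 10)
#9 (3,12) H  (was 12)
#10 (3,12) H  (was 12)
#11 (2,10) E
#12 (3,8) C  (was 12)
#13 (2,10) H  (was 10)
#14 (3,8) H  (was 8)
#15 (1,11) C  (was 2)

COUNT = 3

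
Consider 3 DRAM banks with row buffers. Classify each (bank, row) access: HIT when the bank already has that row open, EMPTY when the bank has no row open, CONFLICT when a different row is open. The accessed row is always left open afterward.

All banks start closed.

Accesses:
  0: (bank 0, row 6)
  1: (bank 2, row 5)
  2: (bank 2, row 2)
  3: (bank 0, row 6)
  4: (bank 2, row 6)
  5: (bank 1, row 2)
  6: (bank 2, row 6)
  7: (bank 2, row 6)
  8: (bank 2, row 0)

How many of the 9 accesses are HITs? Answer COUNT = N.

0: bank 0 row 6 — prev None → EMPTY
1: bank 2 row 5 — prev None → EMPTY
2: bank 2 row 2 — prev 5 → CONFLICT
3: bank 0 row 6 — prev 6 → HIT
4: bank 2 row 6 — prev 2 → CONFLICT
5: bank 1 row 2 — prev None → EMPTY
6: bank 2 row 6 — prev 6 → HIT
7: bank 2 row 6 — prev 6 → HIT
8: bank 2 row 0 — prev 6 → CONFLICT

COUNT = 3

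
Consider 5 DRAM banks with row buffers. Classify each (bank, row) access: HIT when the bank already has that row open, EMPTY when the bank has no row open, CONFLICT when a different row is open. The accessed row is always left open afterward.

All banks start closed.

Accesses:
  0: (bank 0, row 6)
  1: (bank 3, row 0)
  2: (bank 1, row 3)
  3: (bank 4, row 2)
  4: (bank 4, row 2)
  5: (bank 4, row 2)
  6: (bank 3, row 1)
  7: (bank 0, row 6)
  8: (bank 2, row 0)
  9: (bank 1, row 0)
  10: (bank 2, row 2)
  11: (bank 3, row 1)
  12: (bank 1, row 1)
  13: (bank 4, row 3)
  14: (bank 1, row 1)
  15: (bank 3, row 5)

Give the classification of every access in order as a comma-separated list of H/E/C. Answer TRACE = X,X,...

TRACE = E,E,E,E,H,H,C,H,E,C,C,H,C,C,H,C

#0 (0,6) E
#1 (3,0) E
#2 (1,3) E
#3 (4,2) E
#4 (4,2) H  (was 2)
#5 (4,2) H  (was 2)
#6 (3,1) C  (was 0)
#7 (0,6) H  (was 6)
#8 (2,0) E
#9 (1,0) C  (was 3)
#10 (2,2) C  (was 0)
#11 (3,1) H  (was 1)
#12 (1,1) C  (was 0)
#13 (4,3) C  (was 2)
#14 (1,1) H  (was 1)
#15 (3,5) C  (was 1)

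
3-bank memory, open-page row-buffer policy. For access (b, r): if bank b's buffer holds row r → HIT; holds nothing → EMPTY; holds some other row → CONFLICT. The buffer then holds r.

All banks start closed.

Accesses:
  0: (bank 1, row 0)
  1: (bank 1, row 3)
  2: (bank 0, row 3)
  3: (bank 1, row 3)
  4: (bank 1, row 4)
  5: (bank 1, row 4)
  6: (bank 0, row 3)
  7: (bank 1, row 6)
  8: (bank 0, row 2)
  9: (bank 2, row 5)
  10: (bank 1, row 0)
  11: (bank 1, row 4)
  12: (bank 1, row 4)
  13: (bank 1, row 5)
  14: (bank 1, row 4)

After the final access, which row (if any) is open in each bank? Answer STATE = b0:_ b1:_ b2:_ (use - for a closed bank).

step 0: bank1 None->0 [EMPTY]
step 1: bank1 0->3 [CONFLICT]
step 2: bank0 None->3 [EMPTY]
step 3: bank1 3->3 [HIT]
step 4: bank1 3->4 [CONFLICT]
step 5: bank1 4->4 [HIT]
step 6: bank0 3->3 [HIT]
step 7: bank1 4->6 [CONFLICT]
step 8: bank0 3->2 [CONFLICT]
step 9: bank2 None->5 [EMPTY]
step 10: bank1 6->0 [CONFLICT]
step 11: bank1 0->4 [CONFLICT]
step 12: bank1 4->4 [HIT]
step 13: bank1 4->5 [CONFLICT]
step 14: bank1 5->4 [CONFLICT]

STATE = b0:2 b1:4 b2:5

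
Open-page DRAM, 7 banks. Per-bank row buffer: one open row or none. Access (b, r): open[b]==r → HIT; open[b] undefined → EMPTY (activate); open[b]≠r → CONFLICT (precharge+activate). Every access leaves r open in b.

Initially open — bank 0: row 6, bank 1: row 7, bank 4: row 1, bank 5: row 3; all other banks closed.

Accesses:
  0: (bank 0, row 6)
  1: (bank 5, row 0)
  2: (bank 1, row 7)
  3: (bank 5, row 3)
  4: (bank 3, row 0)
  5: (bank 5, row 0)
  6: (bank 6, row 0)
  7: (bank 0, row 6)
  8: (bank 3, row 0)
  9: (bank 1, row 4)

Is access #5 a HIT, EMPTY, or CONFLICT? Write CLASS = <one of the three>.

0: bank 0 row 6 — prev 6 → HIT
1: bank 5 row 0 — prev 3 → CONFLICT
2: bank 1 row 7 — prev 7 → HIT
3: bank 5 row 3 — prev 0 → CONFLICT
4: bank 3 row 0 — prev None → EMPTY
5: bank 5 row 0 — prev 3 → CONFLICT
6: bank 6 row 0 — prev None → EMPTY
7: bank 0 row 6 — prev 6 → HIT
8: bank 3 row 0 — prev 0 → HIT
9: bank 1 row 4 — prev 7 → CONFLICT

CLASS = CONFLICT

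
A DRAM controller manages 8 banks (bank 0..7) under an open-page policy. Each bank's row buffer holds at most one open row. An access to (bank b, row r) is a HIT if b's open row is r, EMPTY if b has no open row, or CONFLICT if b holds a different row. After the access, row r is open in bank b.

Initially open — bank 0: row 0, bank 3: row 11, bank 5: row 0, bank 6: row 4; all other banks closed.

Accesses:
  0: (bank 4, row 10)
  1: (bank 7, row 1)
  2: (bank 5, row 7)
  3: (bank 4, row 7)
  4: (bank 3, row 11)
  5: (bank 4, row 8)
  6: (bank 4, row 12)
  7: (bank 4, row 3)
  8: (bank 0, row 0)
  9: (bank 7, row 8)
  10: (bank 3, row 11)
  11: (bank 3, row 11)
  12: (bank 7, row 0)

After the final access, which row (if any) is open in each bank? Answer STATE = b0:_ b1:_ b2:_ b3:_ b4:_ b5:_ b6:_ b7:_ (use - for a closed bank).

STATE = b0:0 b1:- b2:- b3:11 b4:3 b5:7 b6:4 b7:0

0: bank 4 row 10 — prev None → EMPTY
1: bank 7 row 1 — prev None → EMPTY
2: bank 5 row 7 — prev 0 → CONFLICT
3: bank 4 row 7 — prev 10 → CONFLICT
4: bank 3 row 11 — prev 11 → HIT
5: bank 4 row 8 — prev 7 → CONFLICT
6: bank 4 row 12 — prev 8 → CONFLICT
7: bank 4 row 3 — prev 12 → CONFLICT
8: bank 0 row 0 — prev 0 → HIT
9: bank 7 row 8 — prev 1 → CONFLICT
10: bank 3 row 11 — prev 11 → HIT
11: bank 3 row 11 — prev 11 → HIT
12: bank 7 row 0 — prev 8 → CONFLICT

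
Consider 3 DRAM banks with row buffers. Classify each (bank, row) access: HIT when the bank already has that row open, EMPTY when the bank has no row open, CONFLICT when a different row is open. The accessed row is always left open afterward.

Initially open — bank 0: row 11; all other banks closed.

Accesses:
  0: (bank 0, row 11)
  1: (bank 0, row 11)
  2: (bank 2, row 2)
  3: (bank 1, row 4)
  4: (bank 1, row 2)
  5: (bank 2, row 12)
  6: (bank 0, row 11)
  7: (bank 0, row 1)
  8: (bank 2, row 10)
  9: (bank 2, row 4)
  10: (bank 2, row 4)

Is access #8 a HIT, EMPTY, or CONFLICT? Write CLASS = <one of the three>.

0: bank 0 row 11 — prev 11 → HIT
1: bank 0 row 11 — prev 11 → HIT
2: bank 2 row 2 — prev None → EMPTY
3: bank 1 row 4 — prev None → EMPTY
4: bank 1 row 2 — prev 4 → CONFLICT
5: bank 2 row 12 — prev 2 → CONFLICT
6: bank 0 row 11 — prev 11 → HIT
7: bank 0 row 1 — prev 11 → CONFLICT
8: bank 2 row 10 — prev 12 → CONFLICT
9: bank 2 row 4 — prev 10 → CONFLICT
10: bank 2 row 4 — prev 4 → HIT

CLASS = CONFLICT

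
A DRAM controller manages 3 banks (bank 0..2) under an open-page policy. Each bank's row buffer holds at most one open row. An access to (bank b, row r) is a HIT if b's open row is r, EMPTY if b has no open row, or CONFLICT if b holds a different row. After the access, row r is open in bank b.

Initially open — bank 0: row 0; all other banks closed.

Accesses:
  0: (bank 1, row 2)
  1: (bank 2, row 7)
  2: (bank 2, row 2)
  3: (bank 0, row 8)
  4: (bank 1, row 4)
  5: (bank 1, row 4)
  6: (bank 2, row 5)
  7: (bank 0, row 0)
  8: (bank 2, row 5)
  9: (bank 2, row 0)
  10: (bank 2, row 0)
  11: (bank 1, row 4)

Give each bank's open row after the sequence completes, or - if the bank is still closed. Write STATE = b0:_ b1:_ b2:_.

STATE = b0:0 b1:4 b2:0

  [0] b1 r2: no row ⇒ E
  [1] b2 r7: no row ⇒ E
  [2] b2 r2: had r7 ⇒ C
  [3] b0 r8: had r0 ⇒ C
  [4] b1 r4: had r2 ⇒ C
  [5] b1 r4: had r4 ⇒ H
  [6] b2 r5: had r2 ⇒ C
  [7] b0 r0: had r8 ⇒ C
  [8] b2 r5: had r5 ⇒ H
  [9] b2 r0: had r5 ⇒ C
  [10] b2 r0: had r0 ⇒ H
  [11] b1 r4: had r4 ⇒ H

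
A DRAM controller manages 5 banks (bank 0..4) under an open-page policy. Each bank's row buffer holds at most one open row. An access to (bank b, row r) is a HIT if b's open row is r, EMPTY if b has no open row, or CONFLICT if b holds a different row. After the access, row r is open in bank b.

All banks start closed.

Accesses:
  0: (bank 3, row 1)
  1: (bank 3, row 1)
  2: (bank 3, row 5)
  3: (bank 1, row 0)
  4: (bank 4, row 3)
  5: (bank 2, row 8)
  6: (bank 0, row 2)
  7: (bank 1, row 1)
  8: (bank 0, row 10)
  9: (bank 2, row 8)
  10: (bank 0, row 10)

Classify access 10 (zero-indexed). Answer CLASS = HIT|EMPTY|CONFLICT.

CLASS = HIT

  [0] b3 r1: no row ⇒ E
  [1] b3 r1: had r1 ⇒ H
  [2] b3 r5: had r1 ⇒ C
  [3] b1 r0: no row ⇒ E
  [4] b4 r3: no row ⇒ E
  [5] b2 r8: no row ⇒ E
  [6] b0 r2: no row ⇒ E
  [7] b1 r1: had r0 ⇒ C
  [8] b0 r10: had r2 ⇒ C
  [9] b2 r8: had r8 ⇒ H
  [10] b0 r10: had r10 ⇒ H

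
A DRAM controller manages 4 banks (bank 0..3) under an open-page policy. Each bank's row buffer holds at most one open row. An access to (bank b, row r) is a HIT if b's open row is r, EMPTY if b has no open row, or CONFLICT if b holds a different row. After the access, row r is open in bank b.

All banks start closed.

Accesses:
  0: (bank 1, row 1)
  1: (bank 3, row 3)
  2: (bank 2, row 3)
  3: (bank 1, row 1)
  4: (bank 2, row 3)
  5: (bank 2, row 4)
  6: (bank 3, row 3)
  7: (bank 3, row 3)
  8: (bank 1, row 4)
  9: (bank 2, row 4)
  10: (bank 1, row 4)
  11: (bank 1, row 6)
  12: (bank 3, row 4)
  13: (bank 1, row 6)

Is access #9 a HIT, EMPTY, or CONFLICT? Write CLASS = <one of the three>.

CLASS = HIT

#0 (1,1) E
#1 (3,3) E
#2 (2,3) E
#3 (1,1) H  (was 1)
#4 (2,3) H  (was 3)
#5 (2,4) C  (was 3)
#6 (3,3) H  (was 3)
#7 (3,3) H  (was 3)
#8 (1,4) C  (was 1)
#9 (2,4) H  (was 4)
#10 (1,4) H  (was 4)
#11 (1,6) C  (was 4)
#12 (3,4) C  (was 3)
#13 (1,6) H  (was 6)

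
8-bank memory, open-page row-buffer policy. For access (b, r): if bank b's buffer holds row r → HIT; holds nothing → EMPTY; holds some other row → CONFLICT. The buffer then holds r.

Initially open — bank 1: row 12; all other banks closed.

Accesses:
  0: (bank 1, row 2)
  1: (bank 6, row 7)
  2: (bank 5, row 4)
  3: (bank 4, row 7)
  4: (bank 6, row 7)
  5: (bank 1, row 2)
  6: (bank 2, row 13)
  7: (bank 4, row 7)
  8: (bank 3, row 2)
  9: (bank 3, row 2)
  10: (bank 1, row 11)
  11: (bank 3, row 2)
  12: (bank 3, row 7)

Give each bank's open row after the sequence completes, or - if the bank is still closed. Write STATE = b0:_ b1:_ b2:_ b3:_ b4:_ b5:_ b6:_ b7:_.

STATE = b0:- b1:11 b2:13 b3:7 b4:7 b5:4 b6:7 b7:-

#0 (1,2) C  (was 12)
#1 (6,7) E
#2 (5,4) E
#3 (4,7) E
#4 (6,7) H  (was 7)
#5 (1,2) H  (was 2)
#6 (2,13) E
#7 (4,7) H  (was 7)
#8 (3,2) E
#9 (3,2) H  (was 2)
#10 (1,11) C  (was 2)
#11 (3,2) H  (was 2)
#12 (3,7) C  (was 2)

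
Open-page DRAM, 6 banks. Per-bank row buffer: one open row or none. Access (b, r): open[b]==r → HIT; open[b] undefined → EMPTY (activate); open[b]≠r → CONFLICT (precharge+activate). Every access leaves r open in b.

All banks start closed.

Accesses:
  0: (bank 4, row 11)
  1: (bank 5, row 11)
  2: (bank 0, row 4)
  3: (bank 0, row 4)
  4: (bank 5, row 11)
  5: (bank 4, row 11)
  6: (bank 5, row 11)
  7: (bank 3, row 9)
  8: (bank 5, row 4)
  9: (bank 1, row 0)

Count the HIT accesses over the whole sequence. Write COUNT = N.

  [0] b4 r11: no row ⇒ E
  [1] b5 r11: no row ⇒ E
  [2] b0 r4: no row ⇒ E
  [3] b0 r4: had r4 ⇒ H
  [4] b5 r11: had r11 ⇒ H
  [5] b4 r11: had r11 ⇒ H
  [6] b5 r11: had r11 ⇒ H
  [7] b3 r9: no row ⇒ E
  [8] b5 r4: had r11 ⇒ C
  [9] b1 r0: no row ⇒ E

COUNT = 4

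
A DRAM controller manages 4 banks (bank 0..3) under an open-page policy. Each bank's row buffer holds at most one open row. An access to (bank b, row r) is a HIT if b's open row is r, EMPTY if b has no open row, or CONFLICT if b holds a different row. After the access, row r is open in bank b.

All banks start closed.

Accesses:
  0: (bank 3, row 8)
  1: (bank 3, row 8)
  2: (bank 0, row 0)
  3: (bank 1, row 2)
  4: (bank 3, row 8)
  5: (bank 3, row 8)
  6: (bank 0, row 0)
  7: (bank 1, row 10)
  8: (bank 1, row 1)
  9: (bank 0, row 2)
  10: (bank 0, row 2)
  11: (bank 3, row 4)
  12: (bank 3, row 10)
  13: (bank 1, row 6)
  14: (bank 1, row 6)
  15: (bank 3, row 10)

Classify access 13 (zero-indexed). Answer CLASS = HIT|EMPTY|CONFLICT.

  [0] b3 r8: no row ⇒ E
  [1] b3 r8: had r8 ⇒ H
  [2] b0 r0: no row ⇒ E
  [3] b1 r2: no row ⇒ E
  [4] b3 r8: had r8 ⇒ H
  [5] b3 r8: had r8 ⇒ H
  [6] b0 r0: had r0 ⇒ H
  [7] b1 r10: had r2 ⇒ C
  [8] b1 r1: had r10 ⇒ C
  [9] b0 r2: had r0 ⇒ C
  [10] b0 r2: had r2 ⇒ H
  [11] b3 r4: had r8 ⇒ C
  [12] b3 r10: had r4 ⇒ C
  [13] b1 r6: had r1 ⇒ C
  [14] b1 r6: had r6 ⇒ H
  [15] b3 r10: had r10 ⇒ H

CLASS = CONFLICT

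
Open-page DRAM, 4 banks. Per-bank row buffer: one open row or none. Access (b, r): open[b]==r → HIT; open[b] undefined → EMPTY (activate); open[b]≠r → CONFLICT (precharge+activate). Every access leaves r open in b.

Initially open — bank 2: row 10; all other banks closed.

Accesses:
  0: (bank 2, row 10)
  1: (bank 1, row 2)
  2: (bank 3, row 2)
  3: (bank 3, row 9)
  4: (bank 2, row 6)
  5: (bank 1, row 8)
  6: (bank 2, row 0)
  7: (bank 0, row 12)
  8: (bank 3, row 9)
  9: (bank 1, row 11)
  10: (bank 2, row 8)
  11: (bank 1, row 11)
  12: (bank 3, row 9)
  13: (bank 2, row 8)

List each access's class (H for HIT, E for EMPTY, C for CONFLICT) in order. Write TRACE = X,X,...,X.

step 0: bank2 10->10 [HIT]
step 1: bank1 None->2 [EMPTY]
step 2: bank3 None->2 [EMPTY]
step 3: bank3 2->9 [CONFLICT]
step 4: bank2 10->6 [CONFLICT]
step 5: bank1 2->8 [CONFLICT]
step 6: bank2 6->0 [CONFLICT]
step 7: bank0 None->12 [EMPTY]
step 8: bank3 9->9 [HIT]
step 9: bank1 8->11 [CONFLICT]
step 10: bank2 0->8 [CONFLICT]
step 11: bank1 11->11 [HIT]
step 12: bank3 9->9 [HIT]
step 13: bank2 8->8 [HIT]

TRACE = H,E,E,C,C,C,C,E,H,C,C,H,H,H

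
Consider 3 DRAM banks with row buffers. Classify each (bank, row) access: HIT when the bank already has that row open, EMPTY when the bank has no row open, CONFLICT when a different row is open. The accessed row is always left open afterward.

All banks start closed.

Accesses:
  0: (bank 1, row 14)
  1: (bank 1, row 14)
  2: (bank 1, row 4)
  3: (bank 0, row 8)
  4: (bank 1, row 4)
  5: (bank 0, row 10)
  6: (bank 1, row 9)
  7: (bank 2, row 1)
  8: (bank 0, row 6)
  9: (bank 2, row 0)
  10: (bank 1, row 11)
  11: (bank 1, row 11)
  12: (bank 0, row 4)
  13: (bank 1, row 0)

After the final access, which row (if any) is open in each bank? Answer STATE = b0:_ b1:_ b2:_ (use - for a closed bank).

STATE = b0:4 b1:0 b2:0

step 0: bank1 None->14 [EMPTY]
step 1: bank1 14->14 [HIT]
step 2: bank1 14->4 [CONFLICT]
step 3: bank0 None->8 [EMPTY]
step 4: bank1 4->4 [HIT]
step 5: bank0 8->10 [CONFLICT]
step 6: bank1 4->9 [CONFLICT]
step 7: bank2 None->1 [EMPTY]
step 8: bank0 10->6 [CONFLICT]
step 9: bank2 1->0 [CONFLICT]
step 10: bank1 9->11 [CONFLICT]
step 11: bank1 11->11 [HIT]
step 12: bank0 6->4 [CONFLICT]
step 13: bank1 11->0 [CONFLICT]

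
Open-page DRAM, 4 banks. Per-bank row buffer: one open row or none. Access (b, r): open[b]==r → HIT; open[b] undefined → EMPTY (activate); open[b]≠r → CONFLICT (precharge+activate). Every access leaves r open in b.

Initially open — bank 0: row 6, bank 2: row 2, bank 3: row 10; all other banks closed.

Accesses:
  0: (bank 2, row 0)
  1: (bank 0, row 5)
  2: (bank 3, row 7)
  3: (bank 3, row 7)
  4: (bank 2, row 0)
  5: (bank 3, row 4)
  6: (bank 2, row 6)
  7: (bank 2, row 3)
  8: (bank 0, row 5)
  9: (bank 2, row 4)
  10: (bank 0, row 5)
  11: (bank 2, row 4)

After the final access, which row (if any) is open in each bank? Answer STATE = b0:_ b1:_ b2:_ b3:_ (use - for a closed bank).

#0 (2,0) C  (was 2)
#1 (0,5) C  (was 6)
#2 (3,7) C  (was 10)
#3 (3,7) H  (was 7)
#4 (2,0) H  (was 0)
#5 (3,4) C  (was 7)
#6 (2,6) C  (was 0)
#7 (2,3) C  (was 6)
#8 (0,5) H  (was 5)
#9 (2,4) C  (was 3)
#10 (0,5) H  (was 5)
#11 (2,4) H  (was 4)

STATE = b0:5 b1:- b2:4 b3:4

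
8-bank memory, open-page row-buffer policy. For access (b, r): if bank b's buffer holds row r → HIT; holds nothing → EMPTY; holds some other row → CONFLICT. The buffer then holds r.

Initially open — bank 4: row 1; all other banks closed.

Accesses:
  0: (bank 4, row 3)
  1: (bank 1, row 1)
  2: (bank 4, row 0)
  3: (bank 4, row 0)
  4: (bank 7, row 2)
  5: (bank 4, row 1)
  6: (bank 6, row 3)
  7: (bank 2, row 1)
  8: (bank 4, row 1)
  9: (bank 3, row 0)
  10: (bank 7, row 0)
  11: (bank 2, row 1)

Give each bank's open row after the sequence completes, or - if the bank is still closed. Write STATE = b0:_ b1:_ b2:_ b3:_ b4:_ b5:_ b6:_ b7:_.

STATE = b0:- b1:1 b2:1 b3:0 b4:1 b5:- b6:3 b7:0

#0 (4,3) C  (was 1)
#1 (1,1) E
#2 (4,0) C  (was 3)
#3 (4,0) H  (was 0)
#4 (7,2) E
#5 (4,1) C  (was 0)
#6 (6,3) E
#7 (2,1) E
#8 (4,1) H  (was 1)
#9 (3,0) E
#10 (7,0) C  (was 2)
#11 (2,1) H  (was 1)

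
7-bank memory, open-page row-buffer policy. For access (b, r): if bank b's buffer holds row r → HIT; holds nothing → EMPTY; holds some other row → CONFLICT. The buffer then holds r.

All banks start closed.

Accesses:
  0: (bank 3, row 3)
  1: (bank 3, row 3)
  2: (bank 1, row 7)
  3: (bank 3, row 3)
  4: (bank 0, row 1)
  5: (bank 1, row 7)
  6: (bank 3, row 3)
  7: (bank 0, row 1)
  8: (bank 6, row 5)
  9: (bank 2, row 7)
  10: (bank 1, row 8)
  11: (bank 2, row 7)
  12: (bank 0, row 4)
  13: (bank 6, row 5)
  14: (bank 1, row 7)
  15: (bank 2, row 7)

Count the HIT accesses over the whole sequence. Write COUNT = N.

COUNT = 8

0: bank 3 row 3 — prev None → EMPTY
1: bank 3 row 3 — prev 3 → HIT
2: bank 1 row 7 — prev None → EMPTY
3: bank 3 row 3 — prev 3 → HIT
4: bank 0 row 1 — prev None → EMPTY
5: bank 1 row 7 — prev 7 → HIT
6: bank 3 row 3 — prev 3 → HIT
7: bank 0 row 1 — prev 1 → HIT
8: bank 6 row 5 — prev None → EMPTY
9: bank 2 row 7 — prev None → EMPTY
10: bank 1 row 8 — prev 7 → CONFLICT
11: bank 2 row 7 — prev 7 → HIT
12: bank 0 row 4 — prev 1 → CONFLICT
13: bank 6 row 5 — prev 5 → HIT
14: bank 1 row 7 — prev 8 → CONFLICT
15: bank 2 row 7 — prev 7 → HIT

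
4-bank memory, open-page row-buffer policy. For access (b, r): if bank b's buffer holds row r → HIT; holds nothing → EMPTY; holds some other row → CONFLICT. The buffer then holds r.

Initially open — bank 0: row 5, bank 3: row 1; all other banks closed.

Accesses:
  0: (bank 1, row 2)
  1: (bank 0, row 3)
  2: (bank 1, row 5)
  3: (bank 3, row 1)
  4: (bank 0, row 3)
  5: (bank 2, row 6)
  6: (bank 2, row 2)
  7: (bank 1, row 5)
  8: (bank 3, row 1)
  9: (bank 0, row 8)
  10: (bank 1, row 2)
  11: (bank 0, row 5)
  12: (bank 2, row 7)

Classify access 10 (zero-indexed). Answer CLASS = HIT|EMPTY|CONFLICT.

CLASS = CONFLICT

#0 (1,2) E
#1 (0,3) C  (was 5)
#2 (1,5) C  (was 2)
#3 (3,1) H  (was 1)
#4 (0,3) H  (was 3)
#5 (2,6) E
#6 (2,2) C  (was 6)
#7 (1,5) H  (was 5)
#8 (3,1) H  (was 1)
#9 (0,8) C  (was 3)
#10 (1,2) C  (was 5)
#11 (0,5) C  (was 8)
#12 (2,7) C  (was 2)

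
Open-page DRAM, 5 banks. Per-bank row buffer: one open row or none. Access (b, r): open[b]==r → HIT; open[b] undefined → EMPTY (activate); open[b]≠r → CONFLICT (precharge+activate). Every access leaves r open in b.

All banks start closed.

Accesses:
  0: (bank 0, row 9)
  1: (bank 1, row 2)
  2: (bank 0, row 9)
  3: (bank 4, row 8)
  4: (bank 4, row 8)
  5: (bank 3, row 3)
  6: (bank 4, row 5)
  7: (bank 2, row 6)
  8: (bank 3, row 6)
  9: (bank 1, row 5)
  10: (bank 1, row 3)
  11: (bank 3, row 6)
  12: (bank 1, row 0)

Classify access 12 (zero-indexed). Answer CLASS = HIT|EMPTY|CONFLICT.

CLASS = CONFLICT

step 0: bank0 None->9 [EMPTY]
step 1: bank1 None->2 [EMPTY]
step 2: bank0 9->9 [HIT]
step 3: bank4 None->8 [EMPTY]
step 4: bank4 8->8 [HIT]
step 5: bank3 None->3 [EMPTY]
step 6: bank4 8->5 [CONFLICT]
step 7: bank2 None->6 [EMPTY]
step 8: bank3 3->6 [CONFLICT]
step 9: bank1 2->5 [CONFLICT]
step 10: bank1 5->3 [CONFLICT]
step 11: bank3 6->6 [HIT]
step 12: bank1 3->0 [CONFLICT]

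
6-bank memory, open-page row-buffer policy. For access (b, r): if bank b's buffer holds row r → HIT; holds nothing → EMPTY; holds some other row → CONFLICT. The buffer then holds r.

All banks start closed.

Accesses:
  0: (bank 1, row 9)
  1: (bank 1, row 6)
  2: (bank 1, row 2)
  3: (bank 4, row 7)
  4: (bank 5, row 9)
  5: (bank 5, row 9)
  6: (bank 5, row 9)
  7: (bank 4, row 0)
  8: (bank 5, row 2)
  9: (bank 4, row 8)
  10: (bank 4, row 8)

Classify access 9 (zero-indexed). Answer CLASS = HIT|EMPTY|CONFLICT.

0: bank 1 row 9 — prev None → EMPTY
1: bank 1 row 6 — prev 9 → CONFLICT
2: bank 1 row 2 — prev 6 → CONFLICT
3: bank 4 row 7 — prev None → EMPTY
4: bank 5 row 9 — prev None → EMPTY
5: bank 5 row 9 — prev 9 → HIT
6: bank 5 row 9 — prev 9 → HIT
7: bank 4 row 0 — prev 7 → CONFLICT
8: bank 5 row 2 — prev 9 → CONFLICT
9: bank 4 row 8 — prev 0 → CONFLICT
10: bank 4 row 8 — prev 8 → HIT

CLASS = CONFLICT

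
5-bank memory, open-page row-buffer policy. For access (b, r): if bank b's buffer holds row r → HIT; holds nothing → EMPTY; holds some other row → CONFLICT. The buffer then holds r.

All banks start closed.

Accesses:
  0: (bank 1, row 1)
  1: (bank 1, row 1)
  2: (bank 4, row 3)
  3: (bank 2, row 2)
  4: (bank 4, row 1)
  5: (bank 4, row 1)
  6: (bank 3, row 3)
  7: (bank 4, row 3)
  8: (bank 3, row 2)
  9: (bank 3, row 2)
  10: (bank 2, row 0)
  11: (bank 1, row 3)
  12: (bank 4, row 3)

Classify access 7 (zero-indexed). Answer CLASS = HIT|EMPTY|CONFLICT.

CLASS = CONFLICT

0: bank 1 row 1 — prev None → EMPTY
1: bank 1 row 1 — prev 1 → HIT
2: bank 4 row 3 — prev None → EMPTY
3: bank 2 row 2 — prev None → EMPTY
4: bank 4 row 1 — prev 3 → CONFLICT
5: bank 4 row 1 — prev 1 → HIT
6: bank 3 row 3 — prev None → EMPTY
7: bank 4 row 3 — prev 1 → CONFLICT
8: bank 3 row 2 — prev 3 → CONFLICT
9: bank 3 row 2 — prev 2 → HIT
10: bank 2 row 0 — prev 2 → CONFLICT
11: bank 1 row 3 — prev 1 → CONFLICT
12: bank 4 row 3 — prev 3 → HIT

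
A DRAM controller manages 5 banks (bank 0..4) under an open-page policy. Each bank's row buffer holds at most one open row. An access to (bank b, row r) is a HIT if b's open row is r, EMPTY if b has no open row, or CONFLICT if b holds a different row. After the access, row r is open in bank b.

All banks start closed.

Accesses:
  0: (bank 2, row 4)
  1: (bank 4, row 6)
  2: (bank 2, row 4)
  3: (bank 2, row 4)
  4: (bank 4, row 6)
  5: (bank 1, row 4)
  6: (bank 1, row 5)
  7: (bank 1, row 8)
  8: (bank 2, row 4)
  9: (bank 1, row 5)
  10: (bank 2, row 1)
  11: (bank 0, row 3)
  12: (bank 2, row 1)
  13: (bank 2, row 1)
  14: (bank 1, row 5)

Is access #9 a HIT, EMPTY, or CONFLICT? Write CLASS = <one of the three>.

CLASS = CONFLICT

#0 (2,4) E
#1 (4,6) E
#2 (2,4) H  (was 4)
#3 (2,4) H  (was 4)
#4 (4,6) H  (was 6)
#5 (1,4) E
#6 (1,5) C  (was 4)
#7 (1,8) C  (was 5)
#8 (2,4) H  (was 4)
#9 (1,5) C  (was 8)
#10 (2,1) C  (was 4)
#11 (0,3) E
#12 (2,1) H  (was 1)
#13 (2,1) H  (was 1)
#14 (1,5) H  (was 5)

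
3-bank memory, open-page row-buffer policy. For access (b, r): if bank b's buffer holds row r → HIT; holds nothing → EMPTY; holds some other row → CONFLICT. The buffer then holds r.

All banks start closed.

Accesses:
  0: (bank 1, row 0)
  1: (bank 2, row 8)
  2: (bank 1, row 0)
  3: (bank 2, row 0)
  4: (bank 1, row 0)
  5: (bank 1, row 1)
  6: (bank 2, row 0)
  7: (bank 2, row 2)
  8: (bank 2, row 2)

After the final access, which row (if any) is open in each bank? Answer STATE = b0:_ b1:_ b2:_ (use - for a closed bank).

step 0: bank1 None->0 [EMPTY]
step 1: bank2 None->8 [EMPTY]
step 2: bank1 0->0 [HIT]
step 3: bank2 8->0 [CONFLICT]
step 4: bank1 0->0 [HIT]
step 5: bank1 0->1 [CONFLICT]
step 6: bank2 0->0 [HIT]
step 7: bank2 0->2 [CONFLICT]
step 8: bank2 2->2 [HIT]

STATE = b0:- b1:1 b2:2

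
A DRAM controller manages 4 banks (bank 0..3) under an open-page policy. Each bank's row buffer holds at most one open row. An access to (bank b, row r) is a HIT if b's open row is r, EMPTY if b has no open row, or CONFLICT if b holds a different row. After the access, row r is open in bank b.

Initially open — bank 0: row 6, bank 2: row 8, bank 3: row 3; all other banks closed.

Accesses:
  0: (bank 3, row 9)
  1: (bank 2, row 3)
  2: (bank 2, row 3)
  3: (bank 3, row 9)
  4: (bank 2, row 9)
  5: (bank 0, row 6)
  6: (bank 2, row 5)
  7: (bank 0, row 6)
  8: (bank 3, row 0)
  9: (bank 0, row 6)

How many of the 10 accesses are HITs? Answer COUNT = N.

#0 (3,9) C  (was 3)
#1 (2,3) C  (was 8)
#2 (2,3) H  (was 3)
#3 (3,9) H  (was 9)
#4 (2,9) C  (was 3)
#5 (0,6) H  (was 6)
#6 (2,5) C  (was 9)
#7 (0,6) H  (was 6)
#8 (3,0) C  (was 9)
#9 (0,6) H  (was 6)

COUNT = 5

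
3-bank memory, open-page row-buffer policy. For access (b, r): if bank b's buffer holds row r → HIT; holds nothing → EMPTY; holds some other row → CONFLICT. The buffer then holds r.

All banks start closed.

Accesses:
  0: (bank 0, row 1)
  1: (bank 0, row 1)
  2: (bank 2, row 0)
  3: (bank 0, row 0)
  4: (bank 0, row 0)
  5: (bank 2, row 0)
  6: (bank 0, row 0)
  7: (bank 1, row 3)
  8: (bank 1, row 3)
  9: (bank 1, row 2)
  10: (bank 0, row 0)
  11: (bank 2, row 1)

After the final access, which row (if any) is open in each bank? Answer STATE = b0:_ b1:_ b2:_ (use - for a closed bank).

STATE = b0:0 b1:2 b2:1

step 0: bank0 None->1 [EMPTY]
step 1: bank0 1->1 [HIT]
step 2: bank2 None->0 [EMPTY]
step 3: bank0 1->0 [CONFLICT]
step 4: bank0 0->0 [HIT]
step 5: bank2 0->0 [HIT]
step 6: bank0 0->0 [HIT]
step 7: bank1 None->3 [EMPTY]
step 8: bank1 3->3 [HIT]
step 9: bank1 3->2 [CONFLICT]
step 10: bank0 0->0 [HIT]
step 11: bank2 0->1 [CONFLICT]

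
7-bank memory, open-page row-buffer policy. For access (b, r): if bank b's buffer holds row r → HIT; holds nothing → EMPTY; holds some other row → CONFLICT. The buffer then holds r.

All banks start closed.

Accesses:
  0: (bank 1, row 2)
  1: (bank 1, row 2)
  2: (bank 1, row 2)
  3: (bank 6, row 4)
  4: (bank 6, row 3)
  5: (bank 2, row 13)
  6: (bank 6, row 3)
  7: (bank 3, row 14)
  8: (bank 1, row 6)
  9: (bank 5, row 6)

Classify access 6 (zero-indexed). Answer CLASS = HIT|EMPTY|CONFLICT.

CLASS = HIT

0: bank 1 row 2 — prev None → EMPTY
1: bank 1 row 2 — prev 2 → HIT
2: bank 1 row 2 — prev 2 → HIT
3: bank 6 row 4 — prev None → EMPTY
4: bank 6 row 3 — prev 4 → CONFLICT
5: bank 2 row 13 — prev None → EMPTY
6: bank 6 row 3 — prev 3 → HIT
7: bank 3 row 14 — prev None → EMPTY
8: bank 1 row 6 — prev 2 → CONFLICT
9: bank 5 row 6 — prev None → EMPTY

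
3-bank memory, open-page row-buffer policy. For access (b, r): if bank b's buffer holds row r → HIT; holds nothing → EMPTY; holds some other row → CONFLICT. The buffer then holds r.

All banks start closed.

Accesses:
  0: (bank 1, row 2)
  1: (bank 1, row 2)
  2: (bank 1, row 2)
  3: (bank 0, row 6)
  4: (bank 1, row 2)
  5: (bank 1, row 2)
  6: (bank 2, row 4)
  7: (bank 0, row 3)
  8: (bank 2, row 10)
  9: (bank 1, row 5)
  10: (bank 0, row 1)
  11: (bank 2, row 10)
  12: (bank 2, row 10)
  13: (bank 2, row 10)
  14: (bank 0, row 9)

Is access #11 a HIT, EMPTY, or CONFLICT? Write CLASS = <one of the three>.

CLASS = HIT

0: bank 1 row 2 — prev None → EMPTY
1: bank 1 row 2 — prev 2 → HIT
2: bank 1 row 2 — prev 2 → HIT
3: bank 0 row 6 — prev None → EMPTY
4: bank 1 row 2 — prev 2 → HIT
5: bank 1 row 2 — prev 2 → HIT
6: bank 2 row 4 — prev None → EMPTY
7: bank 0 row 3 — prev 6 → CONFLICT
8: bank 2 row 10 — prev 4 → CONFLICT
9: bank 1 row 5 — prev 2 → CONFLICT
10: bank 0 row 1 — prev 3 → CONFLICT
11: bank 2 row 10 — prev 10 → HIT
12: bank 2 row 10 — prev 10 → HIT
13: bank 2 row 10 — prev 10 → HIT
14: bank 0 row 9 — prev 1 → CONFLICT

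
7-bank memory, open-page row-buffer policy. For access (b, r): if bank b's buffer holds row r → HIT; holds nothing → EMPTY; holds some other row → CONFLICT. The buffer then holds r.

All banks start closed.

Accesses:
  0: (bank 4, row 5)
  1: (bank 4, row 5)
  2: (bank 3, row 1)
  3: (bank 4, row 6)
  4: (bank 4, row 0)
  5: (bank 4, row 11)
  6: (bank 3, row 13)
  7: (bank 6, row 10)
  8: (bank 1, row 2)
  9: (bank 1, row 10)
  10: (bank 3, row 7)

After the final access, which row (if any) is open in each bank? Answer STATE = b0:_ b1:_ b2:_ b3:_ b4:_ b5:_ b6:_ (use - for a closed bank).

  [0] b4 r5: no row ⇒ E
  [1] b4 r5: had r5 ⇒ H
  [2] b3 r1: no row ⇒ E
  [3] b4 r6: had r5 ⇒ C
  [4] b4 r0: had r6 ⇒ C
  [5] b4 r11: had r0 ⇒ C
  [6] b3 r13: had r1 ⇒ C
  [7] b6 r10: no row ⇒ E
  [8] b1 r2: no row ⇒ E
  [9] b1 r10: had r2 ⇒ C
  [10] b3 r7: had r13 ⇒ C

STATE = b0:- b1:10 b2:- b3:7 b4:11 b5:- b6:10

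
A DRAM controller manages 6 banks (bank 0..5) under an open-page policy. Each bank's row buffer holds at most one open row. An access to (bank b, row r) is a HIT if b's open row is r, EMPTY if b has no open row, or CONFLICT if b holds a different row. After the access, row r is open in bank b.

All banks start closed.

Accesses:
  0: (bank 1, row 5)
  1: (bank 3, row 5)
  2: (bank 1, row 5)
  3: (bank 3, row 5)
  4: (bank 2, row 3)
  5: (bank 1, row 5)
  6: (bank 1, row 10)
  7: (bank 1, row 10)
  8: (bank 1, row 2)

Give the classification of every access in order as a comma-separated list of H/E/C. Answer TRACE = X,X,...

#0 (1,5) E
#1 (3,5) E
#2 (1,5) H  (was 5)
#3 (3,5) H  (was 5)
#4 (2,3) E
#5 (1,5) H  (was 5)
#6 (1,10) C  (was 5)
#7 (1,10) H  (was 10)
#8 (1,2) C  (was 10)

TRACE = E,E,H,H,E,H,C,H,C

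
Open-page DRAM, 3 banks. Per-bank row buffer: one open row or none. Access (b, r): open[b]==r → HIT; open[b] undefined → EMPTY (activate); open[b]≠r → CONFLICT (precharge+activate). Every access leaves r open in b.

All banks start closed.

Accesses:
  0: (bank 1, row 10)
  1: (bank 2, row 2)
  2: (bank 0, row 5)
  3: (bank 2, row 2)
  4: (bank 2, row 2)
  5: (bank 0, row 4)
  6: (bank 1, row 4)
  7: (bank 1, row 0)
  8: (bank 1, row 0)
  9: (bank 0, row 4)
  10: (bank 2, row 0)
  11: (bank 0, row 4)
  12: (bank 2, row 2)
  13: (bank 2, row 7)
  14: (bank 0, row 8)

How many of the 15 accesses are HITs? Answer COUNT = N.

COUNT = 5

0: bank 1 row 10 — prev None → EMPTY
1: bank 2 row 2 — prev None → EMPTY
2: bank 0 row 5 — prev None → EMPTY
3: bank 2 row 2 — prev 2 → HIT
4: bank 2 row 2 — prev 2 → HIT
5: bank 0 row 4 — prev 5 → CONFLICT
6: bank 1 row 4 — prev 10 → CONFLICT
7: bank 1 row 0 — prev 4 → CONFLICT
8: bank 1 row 0 — prev 0 → HIT
9: bank 0 row 4 — prev 4 → HIT
10: bank 2 row 0 — prev 2 → CONFLICT
11: bank 0 row 4 — prev 4 → HIT
12: bank 2 row 2 — prev 0 → CONFLICT
13: bank 2 row 7 — prev 2 → CONFLICT
14: bank 0 row 8 — prev 4 → CONFLICT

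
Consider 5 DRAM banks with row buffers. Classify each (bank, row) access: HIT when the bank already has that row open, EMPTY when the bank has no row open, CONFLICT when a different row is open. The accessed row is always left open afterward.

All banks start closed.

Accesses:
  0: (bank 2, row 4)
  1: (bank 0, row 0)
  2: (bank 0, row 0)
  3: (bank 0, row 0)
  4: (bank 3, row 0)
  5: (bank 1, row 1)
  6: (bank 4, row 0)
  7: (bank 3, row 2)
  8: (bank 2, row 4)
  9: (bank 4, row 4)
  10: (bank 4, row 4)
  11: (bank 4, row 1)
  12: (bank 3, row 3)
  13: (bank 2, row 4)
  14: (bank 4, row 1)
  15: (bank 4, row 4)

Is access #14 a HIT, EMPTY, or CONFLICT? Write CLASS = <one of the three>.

CLASS = HIT

  [0] b2 r4: no row ⇒ E
  [1] b0 r0: no row ⇒ E
  [2] b0 r0: had r0 ⇒ H
  [3] b0 r0: had r0 ⇒ H
  [4] b3 r0: no row ⇒ E
  [5] b1 r1: no row ⇒ E
  [6] b4 r0: no row ⇒ E
  [7] b3 r2: had r0 ⇒ C
  [8] b2 r4: had r4 ⇒ H
  [9] b4 r4: had r0 ⇒ C
  [10] b4 r4: had r4 ⇒ H
  [11] b4 r1: had r4 ⇒ C
  [12] b3 r3: had r2 ⇒ C
  [13] b2 r4: had r4 ⇒ H
  [14] b4 r1: had r1 ⇒ H
  [15] b4 r4: had r1 ⇒ C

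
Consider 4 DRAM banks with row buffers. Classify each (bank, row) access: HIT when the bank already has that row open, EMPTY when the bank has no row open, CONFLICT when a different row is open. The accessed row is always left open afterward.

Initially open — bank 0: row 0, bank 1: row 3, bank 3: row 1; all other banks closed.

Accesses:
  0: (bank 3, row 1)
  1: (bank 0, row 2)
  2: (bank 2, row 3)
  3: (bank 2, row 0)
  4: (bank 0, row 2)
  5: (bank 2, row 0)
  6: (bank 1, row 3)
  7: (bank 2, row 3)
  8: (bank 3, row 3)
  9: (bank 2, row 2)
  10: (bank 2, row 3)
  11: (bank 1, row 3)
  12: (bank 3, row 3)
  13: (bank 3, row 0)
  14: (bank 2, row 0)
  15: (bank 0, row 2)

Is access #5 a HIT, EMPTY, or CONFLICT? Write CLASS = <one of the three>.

CLASS = HIT

  [0] b3 r1: had r1 ⇒ H
  [1] b0 r2: had r0 ⇒ C
  [2] b2 r3: no row ⇒ E
  [3] b2 r0: had r3 ⇒ C
  [4] b0 r2: had r2 ⇒ H
  [5] b2 r0: had r0 ⇒ H
  [6] b1 r3: had r3 ⇒ H
  [7] b2 r3: had r0 ⇒ C
  [8] b3 r3: had r1 ⇒ C
  [9] b2 r2: had r3 ⇒ C
  [10] b2 r3: had r2 ⇒ C
  [11] b1 r3: had r3 ⇒ H
  [12] b3 r3: had r3 ⇒ H
  [13] b3 r0: had r3 ⇒ C
  [14] b2 r0: had r3 ⇒ C
  [15] b0 r2: had r2 ⇒ H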